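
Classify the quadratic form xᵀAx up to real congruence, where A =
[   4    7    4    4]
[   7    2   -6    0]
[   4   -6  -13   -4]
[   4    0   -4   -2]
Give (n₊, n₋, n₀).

Answer: (2, 2, 0)

Derivation:
step 0: pivot 4 → sign +
step 1: pivot -41/4 → sign −
step 2: pivot -21/41 → sign −
step 3: pivot 2/7 → sign +
signature = (2, 2, 0)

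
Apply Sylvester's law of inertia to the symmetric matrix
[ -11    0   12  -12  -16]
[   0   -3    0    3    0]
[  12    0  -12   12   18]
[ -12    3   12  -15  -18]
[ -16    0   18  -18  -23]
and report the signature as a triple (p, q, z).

step 0: pivot -11 → sign −
step 1: pivot -3 → sign −
step 2: pivot 12/11 → sign +
step 3: row/col 3 already zero → sign 0
step 4: row/col 4 already zero → sign 0
signature = (1, 2, 2)

Answer: (1, 2, 2)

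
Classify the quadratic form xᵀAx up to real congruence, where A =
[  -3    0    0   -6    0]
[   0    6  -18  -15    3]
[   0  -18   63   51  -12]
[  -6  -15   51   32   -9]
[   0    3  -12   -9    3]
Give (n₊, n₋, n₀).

step 0: pivot -3 → sign −
step 1: pivot 6 → sign +
step 2: pivot 9 → sign +
step 3: pivot 5/2 → sign +
step 4: pivot 2/5 → sign +
signature = (4, 1, 0)

Answer: (4, 1, 0)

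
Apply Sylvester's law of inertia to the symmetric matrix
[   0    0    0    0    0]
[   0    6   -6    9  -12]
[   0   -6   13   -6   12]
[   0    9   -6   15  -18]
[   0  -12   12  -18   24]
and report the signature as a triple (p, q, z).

Answer: (3, 0, 2)

Derivation:
step 0: pivot 6 → sign +
step 1: pivot 7 → sign +
step 2: pivot 3/14 → sign +
step 3: row/col 3 already zero → sign 0
step 4: row/col 4 already zero → sign 0
signature = (3, 0, 2)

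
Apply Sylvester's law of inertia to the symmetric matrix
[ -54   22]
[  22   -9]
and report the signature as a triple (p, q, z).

step 0: pivot -54 → sign −
step 1: pivot -1/27 → sign −
signature = (0, 2, 0)

Answer: (0, 2, 0)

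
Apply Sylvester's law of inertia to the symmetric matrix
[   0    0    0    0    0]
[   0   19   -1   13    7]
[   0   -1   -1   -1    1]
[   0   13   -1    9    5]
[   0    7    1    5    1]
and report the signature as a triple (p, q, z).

Answer: (2, 1, 2)

Derivation:
step 0: pivot 19 → sign +
step 1: pivot -20/19 → sign −
step 2: pivot 1/5 → sign +
step 3: row/col 3 already zero → sign 0
step 4: row/col 4 already zero → sign 0
signature = (2, 1, 2)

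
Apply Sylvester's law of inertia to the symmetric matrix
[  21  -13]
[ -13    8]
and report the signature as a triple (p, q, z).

step 0: pivot 21 → sign +
step 1: pivot -1/21 → sign −
signature = (1, 1, 0)

Answer: (1, 1, 0)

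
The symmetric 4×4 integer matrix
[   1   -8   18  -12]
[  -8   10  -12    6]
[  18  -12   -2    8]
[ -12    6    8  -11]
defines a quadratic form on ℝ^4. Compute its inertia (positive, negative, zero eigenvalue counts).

Answer: (1, 3, 0)

Derivation:
step 0: pivot 1 → sign +
step 1: pivot -54 → sign −
step 2: pivot -10/3 → sign −
step 3: pivot -1/5 → sign −
signature = (1, 3, 0)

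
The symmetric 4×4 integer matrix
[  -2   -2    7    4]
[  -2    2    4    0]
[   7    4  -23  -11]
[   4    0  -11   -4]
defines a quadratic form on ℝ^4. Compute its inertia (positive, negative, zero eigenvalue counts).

step 0: pivot -2 → sign −
step 1: pivot 4 → sign +
step 2: pivot -3/4 → sign −
step 3: row/col 3 already zero → sign 0
signature = (1, 2, 1)

Answer: (1, 2, 1)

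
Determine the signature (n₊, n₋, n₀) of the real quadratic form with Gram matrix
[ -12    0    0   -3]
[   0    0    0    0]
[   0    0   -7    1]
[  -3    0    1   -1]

step 0: pivot -12 → sign −
step 1: pivot -7 → sign −
step 2: pivot -3/28 → sign −
step 3: row/col 3 already zero → sign 0
signature = (0, 3, 1)

Answer: (0, 3, 1)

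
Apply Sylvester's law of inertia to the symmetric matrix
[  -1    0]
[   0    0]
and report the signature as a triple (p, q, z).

Answer: (0, 1, 1)

Derivation:
step 0: pivot -1 → sign −
step 1: row/col 1 already zero → sign 0
signature = (0, 1, 1)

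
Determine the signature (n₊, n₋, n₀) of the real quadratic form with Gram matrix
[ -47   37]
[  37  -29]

step 0: pivot -47 → sign −
step 1: pivot 6/47 → sign +
signature = (1, 1, 0)

Answer: (1, 1, 0)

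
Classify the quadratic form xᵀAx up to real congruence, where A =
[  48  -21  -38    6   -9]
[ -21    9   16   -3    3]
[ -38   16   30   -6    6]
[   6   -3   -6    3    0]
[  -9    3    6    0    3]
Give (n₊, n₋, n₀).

Answer: (4, 1, 0)

Derivation:
step 0: pivot 48 → sign +
step 1: pivot -3/16 → sign −
step 2: pivot 2 → sign +
step 3: pivot 3 → sign +
step 4: pivot 1 → sign +
signature = (4, 1, 0)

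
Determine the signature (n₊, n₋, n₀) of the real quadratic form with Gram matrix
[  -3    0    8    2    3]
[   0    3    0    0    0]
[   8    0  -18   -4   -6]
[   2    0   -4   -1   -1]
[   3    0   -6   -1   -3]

Answer: (2, 3, 0)

Derivation:
step 0: pivot -3 → sign −
step 1: pivot 3 → sign +
step 2: pivot 10/3 → sign +
step 3: pivot -1/5 → sign −
step 4: pivot -1 → sign −
signature = (2, 3, 0)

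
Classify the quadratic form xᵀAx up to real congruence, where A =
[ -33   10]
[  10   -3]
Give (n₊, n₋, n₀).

Answer: (1, 1, 0)

Derivation:
step 0: pivot -33 → sign −
step 1: pivot 1/33 → sign +
signature = (1, 1, 0)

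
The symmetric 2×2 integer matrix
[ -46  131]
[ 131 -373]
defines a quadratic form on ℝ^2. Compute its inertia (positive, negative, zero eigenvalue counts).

step 0: pivot -46 → sign −
step 1: pivot 3/46 → sign +
signature = (1, 1, 0)

Answer: (1, 1, 0)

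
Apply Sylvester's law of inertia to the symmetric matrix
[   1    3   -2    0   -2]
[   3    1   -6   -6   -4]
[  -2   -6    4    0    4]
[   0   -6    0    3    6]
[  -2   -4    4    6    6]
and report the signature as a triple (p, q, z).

step 0: pivot 1 → sign +
step 1: pivot -8 → sign −
step 2: pivot 15/2 → sign +
step 3: pivot -1/5 → sign −
step 4: row/col 4 already zero → sign 0
signature = (2, 2, 1)

Answer: (2, 2, 1)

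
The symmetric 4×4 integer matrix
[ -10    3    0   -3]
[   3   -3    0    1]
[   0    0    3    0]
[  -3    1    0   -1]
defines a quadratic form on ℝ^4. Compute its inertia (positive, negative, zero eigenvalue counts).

Answer: (1, 3, 0)

Derivation:
step 0: pivot -10 → sign −
step 1: pivot -21/10 → sign −
step 2: pivot 3 → sign +
step 3: pivot -2/21 → sign −
signature = (1, 3, 0)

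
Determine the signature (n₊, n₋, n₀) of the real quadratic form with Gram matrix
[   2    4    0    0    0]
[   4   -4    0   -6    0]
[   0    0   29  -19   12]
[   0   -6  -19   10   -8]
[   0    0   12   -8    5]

step 0: pivot 2 → sign +
step 1: pivot -12 → sign −
step 2: pivot 29 → sign +
step 3: pivot 16/29 → sign +
step 4: row/col 4 already zero → sign 0
signature = (3, 1, 1)

Answer: (3, 1, 1)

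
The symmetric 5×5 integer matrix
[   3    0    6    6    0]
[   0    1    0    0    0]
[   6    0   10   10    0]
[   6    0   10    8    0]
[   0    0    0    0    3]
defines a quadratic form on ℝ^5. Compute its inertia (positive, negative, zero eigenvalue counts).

step 0: pivot 3 → sign +
step 1: pivot 1 → sign +
step 2: pivot -2 → sign −
step 3: pivot -2 → sign −
step 4: pivot 3 → sign +
signature = (3, 2, 0)

Answer: (3, 2, 0)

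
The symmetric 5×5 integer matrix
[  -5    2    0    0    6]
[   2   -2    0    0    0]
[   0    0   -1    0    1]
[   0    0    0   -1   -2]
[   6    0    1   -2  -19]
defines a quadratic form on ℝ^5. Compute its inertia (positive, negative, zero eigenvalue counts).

step 0: pivot -5 → sign −
step 1: pivot -6/5 → sign −
step 2: pivot -1 → sign −
step 3: pivot -1 → sign −
step 4: pivot -2 → sign −
signature = (0, 5, 0)

Answer: (0, 5, 0)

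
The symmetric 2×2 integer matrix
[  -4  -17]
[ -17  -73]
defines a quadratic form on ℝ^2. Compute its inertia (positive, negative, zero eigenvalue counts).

step 0: pivot -4 → sign −
step 1: pivot -3/4 → sign −
signature = (0, 2, 0)

Answer: (0, 2, 0)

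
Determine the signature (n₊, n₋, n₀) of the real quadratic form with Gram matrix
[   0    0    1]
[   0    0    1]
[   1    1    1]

Answer: (1, 1, 1)

Derivation:
step 0: pivot 1 → sign +
step 1: pivot -1 → sign −
step 2: row/col 2 already zero → sign 0
signature = (1, 1, 1)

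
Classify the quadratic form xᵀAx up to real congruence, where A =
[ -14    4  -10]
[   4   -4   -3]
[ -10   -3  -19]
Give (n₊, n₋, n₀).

step 0: pivot -14 → sign −
step 1: pivot -20/7 → sign −
step 2: pivot 3/20 → sign +
signature = (1, 2, 0)

Answer: (1, 2, 0)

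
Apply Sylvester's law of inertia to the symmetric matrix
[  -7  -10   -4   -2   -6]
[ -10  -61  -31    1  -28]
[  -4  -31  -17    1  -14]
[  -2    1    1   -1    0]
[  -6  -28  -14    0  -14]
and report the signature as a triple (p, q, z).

step 0: pivot -7 → sign −
step 1: pivot -327/7 → sign −
step 2: pivot -112/109 → sign −
step 3: pivot -3/28 → sign −
step 4: pivot -2/3 → sign −
signature = (0, 5, 0)

Answer: (0, 5, 0)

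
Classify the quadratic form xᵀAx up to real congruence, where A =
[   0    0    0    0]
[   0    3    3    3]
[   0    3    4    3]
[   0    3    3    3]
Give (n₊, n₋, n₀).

step 0: pivot 3 → sign +
step 1: pivot 1 → sign +
step 2: row/col 2 already zero → sign 0
step 3: row/col 3 already zero → sign 0
signature = (2, 0, 2)

Answer: (2, 0, 2)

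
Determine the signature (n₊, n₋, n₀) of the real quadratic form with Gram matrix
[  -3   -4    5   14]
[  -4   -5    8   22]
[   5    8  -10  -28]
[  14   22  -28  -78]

Answer: (2, 2, 0)

Derivation:
step 0: pivot -3 → sign −
step 1: pivot 1/3 → sign +
step 2: pivot -7 → sign −
step 3: pivot 2/7 → sign +
signature = (2, 2, 0)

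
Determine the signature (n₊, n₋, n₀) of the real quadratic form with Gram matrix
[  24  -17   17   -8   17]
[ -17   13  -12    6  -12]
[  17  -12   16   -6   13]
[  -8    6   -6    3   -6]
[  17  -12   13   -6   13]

step 0: pivot 24 → sign +
step 1: pivot 23/24 → sign +
step 2: pivot 91/23 → sign +
step 3: pivot 17/91 → sign +
step 4: pivot 6/17 → sign +
signature = (5, 0, 0)

Answer: (5, 0, 0)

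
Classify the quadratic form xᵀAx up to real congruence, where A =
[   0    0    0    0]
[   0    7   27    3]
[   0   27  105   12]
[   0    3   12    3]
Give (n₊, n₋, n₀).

Answer: (3, 0, 1)

Derivation:
step 0: pivot 7 → sign +
step 1: pivot 6/7 → sign +
step 2: pivot 3/2 → sign +
step 3: row/col 3 already zero → sign 0
signature = (3, 0, 1)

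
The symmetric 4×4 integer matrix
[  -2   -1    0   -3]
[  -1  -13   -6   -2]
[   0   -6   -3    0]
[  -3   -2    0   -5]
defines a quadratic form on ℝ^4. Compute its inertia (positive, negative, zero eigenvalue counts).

Answer: (0, 3, 1)

Derivation:
step 0: pivot -2 → sign −
step 1: pivot -25/2 → sign −
step 2: pivot -3/25 → sign −
step 3: row/col 3 already zero → sign 0
signature = (0, 3, 1)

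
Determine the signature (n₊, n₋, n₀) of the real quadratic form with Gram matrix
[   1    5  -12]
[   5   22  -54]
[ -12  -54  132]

Answer: (1, 1, 1)

Derivation:
step 0: pivot 1 → sign +
step 1: pivot -3 → sign −
step 2: row/col 2 already zero → sign 0
signature = (1, 1, 1)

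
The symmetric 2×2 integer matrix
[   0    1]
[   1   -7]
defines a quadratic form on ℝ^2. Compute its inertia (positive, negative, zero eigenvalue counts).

step 0: pivot -7 → sign −
step 1: pivot 1/7 → sign +
signature = (1, 1, 0)

Answer: (1, 1, 0)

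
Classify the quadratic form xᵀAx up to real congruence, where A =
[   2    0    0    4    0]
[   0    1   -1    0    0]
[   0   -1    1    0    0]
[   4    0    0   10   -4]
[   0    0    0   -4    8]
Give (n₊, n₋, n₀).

Answer: (3, 0, 2)

Derivation:
step 0: pivot 2 → sign +
step 1: pivot 1 → sign +
step 2: pivot 2 → sign +
step 3: row/col 3 already zero → sign 0
step 4: row/col 4 already zero → sign 0
signature = (3, 0, 2)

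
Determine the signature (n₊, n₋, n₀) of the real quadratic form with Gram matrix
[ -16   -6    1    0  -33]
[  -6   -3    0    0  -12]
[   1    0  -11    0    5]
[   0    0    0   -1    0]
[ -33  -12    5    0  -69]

step 0: pivot -16 → sign −
step 1: pivot -3/4 → sign −
step 2: pivot -43/4 → sign −
step 3: pivot -1 → sign −
step 4: pivot -2/43 → sign −
signature = (0, 5, 0)

Answer: (0, 5, 0)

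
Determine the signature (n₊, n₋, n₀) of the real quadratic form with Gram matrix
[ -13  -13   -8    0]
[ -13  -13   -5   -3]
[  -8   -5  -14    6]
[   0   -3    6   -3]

step 0: pivot -13 → sign −
step 1: pivot -118/13 → sign −
step 2: pivot 117/118 → sign +
step 3: pivot -1/13 → sign −
signature = (1, 3, 0)

Answer: (1, 3, 0)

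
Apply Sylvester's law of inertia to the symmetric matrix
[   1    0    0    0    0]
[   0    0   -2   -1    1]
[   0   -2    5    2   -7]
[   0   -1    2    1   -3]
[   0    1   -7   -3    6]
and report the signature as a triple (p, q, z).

step 0: pivot 1 → sign +
step 1: pivot 5 → sign +
step 2: pivot -4/5 → sign −
step 3: pivot 1/4 → sign +
step 4: row/col 4 already zero → sign 0
signature = (3, 1, 1)

Answer: (3, 1, 1)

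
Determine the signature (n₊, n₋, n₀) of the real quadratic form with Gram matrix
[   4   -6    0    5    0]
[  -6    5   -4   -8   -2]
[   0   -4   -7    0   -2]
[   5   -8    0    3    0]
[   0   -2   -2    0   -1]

step 0: pivot 4 → sign +
step 1: pivot -4 → sign −
step 2: pivot -3 → sign −
step 3: pivot -149/48 → sign −
step 4: pivot 3/149 → sign +
signature = (2, 3, 0)

Answer: (2, 3, 0)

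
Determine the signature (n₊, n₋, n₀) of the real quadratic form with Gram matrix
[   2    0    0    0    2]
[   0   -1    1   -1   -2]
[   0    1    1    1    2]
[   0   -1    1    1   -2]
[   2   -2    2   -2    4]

step 0: pivot 2 → sign +
step 1: pivot -1 → sign −
step 2: pivot 2 → sign +
step 3: pivot 2 → sign +
step 4: pivot 6 → sign +
signature = (4, 1, 0)

Answer: (4, 1, 0)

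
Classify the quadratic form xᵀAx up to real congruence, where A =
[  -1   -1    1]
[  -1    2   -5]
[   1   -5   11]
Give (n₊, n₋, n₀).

step 0: pivot -1 → sign −
step 1: pivot 3 → sign +
step 2: row/col 2 already zero → sign 0
signature = (1, 1, 1)

Answer: (1, 1, 1)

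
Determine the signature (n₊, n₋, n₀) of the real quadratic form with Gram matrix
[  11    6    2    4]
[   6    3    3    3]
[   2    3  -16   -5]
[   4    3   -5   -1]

Answer: (1, 2, 1)

Derivation:
step 0: pivot 11 → sign +
step 1: pivot -3/11 → sign −
step 2: pivot -3 → sign −
step 3: row/col 3 already zero → sign 0
signature = (1, 2, 1)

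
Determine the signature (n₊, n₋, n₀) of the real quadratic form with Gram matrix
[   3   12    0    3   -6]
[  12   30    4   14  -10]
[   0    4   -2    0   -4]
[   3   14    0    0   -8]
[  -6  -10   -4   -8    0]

Answer: (1, 4, 0)

Derivation:
step 0: pivot 3 → sign +
step 1: pivot -18 → sign −
step 2: pivot -10/9 → sign −
step 3: pivot -13/5 → sign −
step 4: pivot -2/13 → sign −
signature = (1, 4, 0)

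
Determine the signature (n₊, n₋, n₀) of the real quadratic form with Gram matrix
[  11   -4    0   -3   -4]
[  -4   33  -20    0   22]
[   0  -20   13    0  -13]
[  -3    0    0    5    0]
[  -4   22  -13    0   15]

Answer: (5, 0, 0)

Derivation:
step 0: pivot 11 → sign +
step 1: pivot 347/11 → sign +
step 2: pivot 111/347 → sign +
step 3: pivot 98/37 → sign +
step 4: pivot 6/49 → sign +
signature = (5, 0, 0)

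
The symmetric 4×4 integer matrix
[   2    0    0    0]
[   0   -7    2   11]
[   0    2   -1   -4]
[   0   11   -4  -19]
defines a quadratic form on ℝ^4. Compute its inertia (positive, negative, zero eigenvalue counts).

step 0: pivot 2 → sign +
step 1: pivot -7 → sign −
step 2: pivot -3/7 → sign −
step 3: row/col 3 already zero → sign 0
signature = (1, 2, 1)

Answer: (1, 2, 1)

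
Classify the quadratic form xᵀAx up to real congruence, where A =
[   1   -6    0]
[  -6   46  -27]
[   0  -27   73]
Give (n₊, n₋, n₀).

Answer: (3, 0, 0)

Derivation:
step 0: pivot 1 → sign +
step 1: pivot 10 → sign +
step 2: pivot 1/10 → sign +
signature = (3, 0, 0)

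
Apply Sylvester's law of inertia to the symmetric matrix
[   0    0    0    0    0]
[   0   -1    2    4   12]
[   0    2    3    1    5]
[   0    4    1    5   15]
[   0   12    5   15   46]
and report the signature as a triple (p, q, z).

Answer: (2, 2, 1)

Derivation:
step 0: pivot -1 → sign −
step 1: pivot 7 → sign +
step 2: pivot 66/7 → sign +
step 3: pivot -3/11 → sign −
step 4: row/col 4 already zero → sign 0
signature = (2, 2, 1)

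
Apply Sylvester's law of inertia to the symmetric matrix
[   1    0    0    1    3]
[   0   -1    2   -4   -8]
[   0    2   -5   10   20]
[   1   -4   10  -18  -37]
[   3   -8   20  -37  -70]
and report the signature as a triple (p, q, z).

Answer: (3, 2, 0)

Derivation:
step 0: pivot 1 → sign +
step 1: pivot -1 → sign −
step 2: pivot -1 → sign −
step 3: pivot 1 → sign +
step 4: pivot 1 → sign +
signature = (3, 2, 0)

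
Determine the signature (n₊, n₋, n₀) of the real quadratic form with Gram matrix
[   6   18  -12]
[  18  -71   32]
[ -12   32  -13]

step 0: pivot 6 → sign +
step 1: pivot -125 → sign −
step 2: pivot -1/125 → sign −
signature = (1, 2, 0)

Answer: (1, 2, 0)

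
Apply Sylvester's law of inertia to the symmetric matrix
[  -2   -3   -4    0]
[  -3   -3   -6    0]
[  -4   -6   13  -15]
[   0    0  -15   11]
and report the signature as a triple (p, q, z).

Answer: (3, 1, 0)

Derivation:
step 0: pivot -2 → sign −
step 1: pivot 3/2 → sign +
step 2: pivot 21 → sign +
step 3: pivot 2/7 → sign +
signature = (3, 1, 0)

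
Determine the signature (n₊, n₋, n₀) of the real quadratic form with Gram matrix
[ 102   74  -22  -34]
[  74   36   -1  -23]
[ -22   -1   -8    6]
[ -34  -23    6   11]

Answer: (1, 3, 0)

Derivation:
step 0: pivot 102 → sign +
step 1: pivot -902/51 → sign −
step 2: pivot -81/902 → sign −
step 3: pivot -1/9 → sign −
signature = (1, 3, 0)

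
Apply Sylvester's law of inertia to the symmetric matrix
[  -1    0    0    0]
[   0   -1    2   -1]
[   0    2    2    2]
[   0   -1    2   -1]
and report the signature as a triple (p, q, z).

step 0: pivot -1 → sign −
step 1: pivot -1 → sign −
step 2: pivot 6 → sign +
step 3: row/col 3 already zero → sign 0
signature = (1, 2, 1)

Answer: (1, 2, 1)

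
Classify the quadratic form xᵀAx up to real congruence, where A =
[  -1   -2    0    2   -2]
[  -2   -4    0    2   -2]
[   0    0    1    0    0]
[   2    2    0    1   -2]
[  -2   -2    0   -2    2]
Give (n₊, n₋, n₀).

Answer: (2, 3, 0)

Derivation:
step 0: pivot -1 → sign −
step 1: pivot 1 → sign +
step 2: pivot 5 → sign +
step 3: pivot -4/5 → sign −
step 4: pivot -1 → sign −
signature = (2, 3, 0)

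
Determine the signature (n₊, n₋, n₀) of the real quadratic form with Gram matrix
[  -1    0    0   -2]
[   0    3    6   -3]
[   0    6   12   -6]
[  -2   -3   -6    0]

step 0: pivot -1 → sign −
step 1: pivot 3 → sign +
step 2: pivot 1 → sign +
step 3: row/col 3 already zero → sign 0
signature = (2, 1, 1)

Answer: (2, 1, 1)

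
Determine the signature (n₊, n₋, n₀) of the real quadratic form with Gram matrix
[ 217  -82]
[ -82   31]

Answer: (2, 0, 0)

Derivation:
step 0: pivot 217 → sign +
step 1: pivot 3/217 → sign +
signature = (2, 0, 0)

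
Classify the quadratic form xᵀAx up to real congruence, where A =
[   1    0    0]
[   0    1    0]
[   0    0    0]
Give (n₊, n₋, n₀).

Answer: (2, 0, 1)

Derivation:
step 0: pivot 1 → sign +
step 1: pivot 1 → sign +
step 2: row/col 2 already zero → sign 0
signature = (2, 0, 1)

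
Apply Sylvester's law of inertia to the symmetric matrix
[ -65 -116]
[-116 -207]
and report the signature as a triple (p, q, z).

Answer: (1, 1, 0)

Derivation:
step 0: pivot -65 → sign −
step 1: pivot 1/65 → sign +
signature = (1, 1, 0)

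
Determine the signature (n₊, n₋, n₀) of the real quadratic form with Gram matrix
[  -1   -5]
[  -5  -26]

step 0: pivot -1 → sign −
step 1: pivot -1 → sign −
signature = (0, 2, 0)

Answer: (0, 2, 0)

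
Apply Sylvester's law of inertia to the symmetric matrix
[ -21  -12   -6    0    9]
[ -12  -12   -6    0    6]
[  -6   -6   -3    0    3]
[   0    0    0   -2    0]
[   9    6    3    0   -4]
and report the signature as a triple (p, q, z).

Answer: (0, 3, 2)

Derivation:
step 0: pivot -21 → sign −
step 1: pivot -36/7 → sign −
step 2: pivot -2 → sign −
step 3: row/col 3 already zero → sign 0
step 4: row/col 4 already zero → sign 0
signature = (0, 3, 2)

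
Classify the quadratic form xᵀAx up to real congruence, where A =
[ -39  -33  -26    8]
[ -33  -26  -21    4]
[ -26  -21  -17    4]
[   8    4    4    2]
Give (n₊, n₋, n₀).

step 0: pivot -39 → sign −
step 1: pivot 25/13 → sign +
step 2: pivot -14/75 → sign −
step 3: pivot -2/7 → sign −
signature = (1, 3, 0)

Answer: (1, 3, 0)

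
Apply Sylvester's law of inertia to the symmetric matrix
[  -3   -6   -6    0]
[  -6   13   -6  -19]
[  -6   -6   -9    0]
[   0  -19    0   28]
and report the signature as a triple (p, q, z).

Answer: (3, 1, 0)

Derivation:
step 0: pivot -3 → sign −
step 1: pivot 25 → sign +
step 2: pivot 39/25 → sign +
step 3: pivot 3/13 → sign +
signature = (3, 1, 0)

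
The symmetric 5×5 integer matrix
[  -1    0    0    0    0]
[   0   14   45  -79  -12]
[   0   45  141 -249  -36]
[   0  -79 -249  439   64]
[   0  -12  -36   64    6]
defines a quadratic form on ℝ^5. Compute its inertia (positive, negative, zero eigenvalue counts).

step 0: pivot -1 → sign −
step 1: pivot 14 → sign +
step 2: pivot -51/14 → sign −
step 3: pivot -2/17 → sign −
step 4: pivot -2 → sign −
signature = (1, 4, 0)

Answer: (1, 4, 0)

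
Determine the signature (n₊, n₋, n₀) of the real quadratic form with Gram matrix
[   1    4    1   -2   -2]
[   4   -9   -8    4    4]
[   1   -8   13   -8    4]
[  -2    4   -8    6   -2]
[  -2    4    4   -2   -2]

Answer: (2, 2, 1)

Derivation:
step 0: pivot 1 → sign +
step 1: pivot -25 → sign −
step 2: pivot 444/25 → sign +
step 3: pivot -1/37 → sign −
step 4: row/col 4 already zero → sign 0
signature = (2, 2, 1)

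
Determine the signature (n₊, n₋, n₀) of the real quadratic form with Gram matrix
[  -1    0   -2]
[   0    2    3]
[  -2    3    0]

step 0: pivot -1 → sign −
step 1: pivot 2 → sign +
step 2: pivot -1/2 → sign −
signature = (1, 2, 0)

Answer: (1, 2, 0)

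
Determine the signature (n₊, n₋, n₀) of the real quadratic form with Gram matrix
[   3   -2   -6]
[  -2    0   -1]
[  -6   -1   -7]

step 0: pivot 3 → sign +
step 1: pivot -4/3 → sign −
step 2: pivot -1/4 → sign −
signature = (1, 2, 0)

Answer: (1, 2, 0)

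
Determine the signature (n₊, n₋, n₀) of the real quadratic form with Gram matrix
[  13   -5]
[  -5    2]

step 0: pivot 13 → sign +
step 1: pivot 1/13 → sign +
signature = (2, 0, 0)

Answer: (2, 0, 0)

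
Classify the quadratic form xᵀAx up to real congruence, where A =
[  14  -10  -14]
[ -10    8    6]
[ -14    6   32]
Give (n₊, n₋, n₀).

Answer: (2, 1, 0)

Derivation:
step 0: pivot 14 → sign +
step 1: pivot 6/7 → sign +
step 2: pivot -2/3 → sign −
signature = (2, 1, 0)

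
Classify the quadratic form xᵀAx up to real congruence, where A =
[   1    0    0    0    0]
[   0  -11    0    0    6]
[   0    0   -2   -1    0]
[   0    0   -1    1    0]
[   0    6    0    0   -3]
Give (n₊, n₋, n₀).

Answer: (3, 2, 0)

Derivation:
step 0: pivot 1 → sign +
step 1: pivot -11 → sign −
step 2: pivot -2 → sign −
step 3: pivot 3/2 → sign +
step 4: pivot 3/11 → sign +
signature = (3, 2, 0)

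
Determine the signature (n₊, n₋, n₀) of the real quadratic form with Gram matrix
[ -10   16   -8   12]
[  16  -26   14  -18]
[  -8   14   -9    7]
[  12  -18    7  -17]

step 0: pivot -10 → sign −
step 1: pivot -2/5 → sign −
step 2: pivot 1 → sign +
step 3: row/col 3 already zero → sign 0
signature = (1, 2, 1)

Answer: (1, 2, 1)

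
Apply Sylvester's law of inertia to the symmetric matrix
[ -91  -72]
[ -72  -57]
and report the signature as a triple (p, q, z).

step 0: pivot -91 → sign −
step 1: pivot -3/91 → sign −
signature = (0, 2, 0)

Answer: (0, 2, 0)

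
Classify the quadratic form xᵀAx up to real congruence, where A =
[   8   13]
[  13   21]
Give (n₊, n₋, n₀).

step 0: pivot 8 → sign +
step 1: pivot -1/8 → sign −
signature = (1, 1, 0)

Answer: (1, 1, 0)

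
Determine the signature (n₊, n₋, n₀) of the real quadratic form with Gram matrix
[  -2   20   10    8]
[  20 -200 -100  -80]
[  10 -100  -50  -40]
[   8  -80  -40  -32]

step 0: pivot -2 → sign −
step 1: row/col 1 already zero → sign 0
step 2: row/col 2 already zero → sign 0
step 3: row/col 3 already zero → sign 0
signature = (0, 1, 3)

Answer: (0, 1, 3)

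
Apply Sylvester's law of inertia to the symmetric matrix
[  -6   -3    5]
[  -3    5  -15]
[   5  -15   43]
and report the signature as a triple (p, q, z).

step 0: pivot -6 → sign −
step 1: pivot 13/2 → sign +
step 2: pivot 2/39 → sign +
signature = (2, 1, 0)

Answer: (2, 1, 0)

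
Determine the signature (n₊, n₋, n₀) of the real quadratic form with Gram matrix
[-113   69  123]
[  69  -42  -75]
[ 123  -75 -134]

Answer: (1, 2, 0)

Derivation:
step 0: pivot -113 → sign −
step 1: pivot 15/113 → sign +
step 2: pivot -1/5 → sign −
signature = (1, 2, 0)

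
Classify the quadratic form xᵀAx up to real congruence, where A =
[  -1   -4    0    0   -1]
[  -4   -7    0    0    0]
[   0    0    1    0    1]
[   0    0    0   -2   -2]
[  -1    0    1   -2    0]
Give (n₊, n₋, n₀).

step 0: pivot -1 → sign −
step 1: pivot 9 → sign +
step 2: pivot 1 → sign +
step 3: pivot -2 → sign −
step 4: pivot 2/9 → sign +
signature = (3, 2, 0)

Answer: (3, 2, 0)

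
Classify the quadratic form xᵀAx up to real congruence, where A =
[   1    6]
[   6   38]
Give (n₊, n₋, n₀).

Answer: (2, 0, 0)

Derivation:
step 0: pivot 1 → sign +
step 1: pivot 2 → sign +
signature = (2, 0, 0)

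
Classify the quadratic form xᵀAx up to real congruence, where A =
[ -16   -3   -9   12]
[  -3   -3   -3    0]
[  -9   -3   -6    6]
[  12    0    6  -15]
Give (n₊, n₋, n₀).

step 0: pivot -16 → sign −
step 1: pivot -39/16 → sign −
step 2: pivot -3/13 → sign −
step 3: pivot -3 → sign −
signature = (0, 4, 0)

Answer: (0, 4, 0)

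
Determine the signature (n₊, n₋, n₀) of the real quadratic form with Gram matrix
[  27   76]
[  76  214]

Answer: (2, 0, 0)

Derivation:
step 0: pivot 27 → sign +
step 1: pivot 2/27 → sign +
signature = (2, 0, 0)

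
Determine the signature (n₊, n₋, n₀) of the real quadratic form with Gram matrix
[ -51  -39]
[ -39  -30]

step 0: pivot -51 → sign −
step 1: pivot -3/17 → sign −
signature = (0, 2, 0)

Answer: (0, 2, 0)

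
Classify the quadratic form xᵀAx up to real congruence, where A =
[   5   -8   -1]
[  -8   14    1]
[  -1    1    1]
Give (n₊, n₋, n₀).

Answer: (3, 0, 0)

Derivation:
step 0: pivot 5 → sign +
step 1: pivot 6/5 → sign +
step 2: pivot 1/2 → sign +
signature = (3, 0, 0)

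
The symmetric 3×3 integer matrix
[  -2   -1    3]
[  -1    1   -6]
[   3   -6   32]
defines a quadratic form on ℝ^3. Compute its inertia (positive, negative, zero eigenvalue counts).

Answer: (1, 2, 0)

Derivation:
step 0: pivot -2 → sign −
step 1: pivot 3/2 → sign +
step 2: pivot -1 → sign −
signature = (1, 2, 0)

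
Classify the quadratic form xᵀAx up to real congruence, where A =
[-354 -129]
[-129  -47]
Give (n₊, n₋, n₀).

Answer: (1, 1, 0)

Derivation:
step 0: pivot -354 → sign −
step 1: pivot 1/118 → sign +
signature = (1, 1, 0)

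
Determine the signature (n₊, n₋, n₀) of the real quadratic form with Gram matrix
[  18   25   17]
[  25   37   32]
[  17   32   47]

Answer: (3, 0, 0)

Derivation:
step 0: pivot 18 → sign +
step 1: pivot 41/18 → sign +
step 2: pivot 2/41 → sign +
signature = (3, 0, 0)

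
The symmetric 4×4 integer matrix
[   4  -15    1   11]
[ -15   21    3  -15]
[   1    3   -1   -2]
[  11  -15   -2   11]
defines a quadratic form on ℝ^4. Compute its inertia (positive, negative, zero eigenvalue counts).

Answer: (2, 2, 0)

Derivation:
step 0: pivot 4 → sign +
step 1: pivot -141/4 → sign −
step 2: pivot 2/47 → sign +
step 3: pivot -3/2 → sign −
signature = (2, 2, 0)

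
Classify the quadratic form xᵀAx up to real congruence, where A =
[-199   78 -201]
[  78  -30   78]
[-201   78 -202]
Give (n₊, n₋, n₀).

Answer: (1, 2, 0)

Derivation:
step 0: pivot -199 → sign −
step 1: pivot 114/199 → sign +
step 2: pivot -1/19 → sign −
signature = (1, 2, 0)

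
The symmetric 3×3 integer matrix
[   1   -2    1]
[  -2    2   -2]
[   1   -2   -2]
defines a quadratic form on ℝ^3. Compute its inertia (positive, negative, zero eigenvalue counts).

Answer: (1, 2, 0)

Derivation:
step 0: pivot 1 → sign +
step 1: pivot -2 → sign −
step 2: pivot -3 → sign −
signature = (1, 2, 0)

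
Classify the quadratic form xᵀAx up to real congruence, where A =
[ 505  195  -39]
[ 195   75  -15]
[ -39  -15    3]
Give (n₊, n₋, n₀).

Answer: (1, 1, 1)

Derivation:
step 0: pivot 505 → sign +
step 1: pivot -30/101 → sign −
step 2: row/col 2 already zero → sign 0
signature = (1, 1, 1)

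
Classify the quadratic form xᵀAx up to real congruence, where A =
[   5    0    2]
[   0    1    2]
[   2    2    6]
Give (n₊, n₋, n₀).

step 0: pivot 5 → sign +
step 1: pivot 1 → sign +
step 2: pivot 6/5 → sign +
signature = (3, 0, 0)

Answer: (3, 0, 0)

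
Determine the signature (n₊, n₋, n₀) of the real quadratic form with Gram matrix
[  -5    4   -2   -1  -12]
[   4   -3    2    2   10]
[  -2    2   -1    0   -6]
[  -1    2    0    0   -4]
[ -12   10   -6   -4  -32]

Answer: (1, 3, 1)

Derivation:
step 0: pivot -5 → sign −
step 1: pivot 1/5 → sign +
step 2: pivot -1 → sign −
step 3: pivot -3 → sign −
step 4: row/col 4 already zero → sign 0
signature = (1, 3, 1)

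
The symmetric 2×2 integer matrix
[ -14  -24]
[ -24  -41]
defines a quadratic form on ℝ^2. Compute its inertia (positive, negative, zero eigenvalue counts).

step 0: pivot -14 → sign −
step 1: pivot 1/7 → sign +
signature = (1, 1, 0)

Answer: (1, 1, 0)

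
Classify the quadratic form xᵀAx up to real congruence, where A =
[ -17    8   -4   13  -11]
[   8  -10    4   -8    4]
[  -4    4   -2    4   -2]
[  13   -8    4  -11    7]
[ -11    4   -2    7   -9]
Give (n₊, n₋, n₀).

Answer: (1, 4, 0)

Derivation:
step 0: pivot -17 → sign −
step 1: pivot -106/17 → sign −
step 2: pivot -18/53 → sign −
step 3: pivot -2/9 → sign −
step 4: pivot 2 → sign +
signature = (1, 4, 0)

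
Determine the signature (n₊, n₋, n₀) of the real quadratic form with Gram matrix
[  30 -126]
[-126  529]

Answer: (1, 1, 0)

Derivation:
step 0: pivot 30 → sign +
step 1: pivot -1/5 → sign −
signature = (1, 1, 0)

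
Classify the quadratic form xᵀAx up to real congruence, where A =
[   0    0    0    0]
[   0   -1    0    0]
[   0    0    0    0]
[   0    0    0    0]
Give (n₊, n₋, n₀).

step 0: pivot -1 → sign −
step 1: row/col 1 already zero → sign 0
step 2: row/col 2 already zero → sign 0
step 3: row/col 3 already zero → sign 0
signature = (0, 1, 3)

Answer: (0, 1, 3)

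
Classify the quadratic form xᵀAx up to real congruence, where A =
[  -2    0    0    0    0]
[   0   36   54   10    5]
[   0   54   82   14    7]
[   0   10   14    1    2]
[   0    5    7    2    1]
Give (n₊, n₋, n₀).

step 0: pivot -2 → sign −
step 1: pivot 36 → sign +
step 2: pivot 1 → sign +
step 3: pivot -25/9 → sign −
step 4: pivot 3/50 → sign +
signature = (3, 2, 0)

Answer: (3, 2, 0)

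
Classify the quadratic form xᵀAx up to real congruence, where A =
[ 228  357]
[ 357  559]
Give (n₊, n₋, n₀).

Answer: (2, 0, 0)

Derivation:
step 0: pivot 228 → sign +
step 1: pivot 1/76 → sign +
signature = (2, 0, 0)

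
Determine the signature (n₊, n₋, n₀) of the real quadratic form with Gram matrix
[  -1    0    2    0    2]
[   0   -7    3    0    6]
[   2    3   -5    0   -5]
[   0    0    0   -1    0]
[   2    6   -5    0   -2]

step 0: pivot -1 → sign −
step 1: pivot -7 → sign −
step 2: pivot 2/7 → sign +
step 3: pivot -1 → sign −
step 4: pivot -3/2 → sign −
signature = (1, 4, 0)

Answer: (1, 4, 0)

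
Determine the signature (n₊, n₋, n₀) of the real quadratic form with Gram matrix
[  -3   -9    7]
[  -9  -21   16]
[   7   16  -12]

Answer: (2, 1, 0)

Derivation:
step 0: pivot -3 → sign −
step 1: pivot 6 → sign +
step 2: pivot 1/6 → sign +
signature = (2, 1, 0)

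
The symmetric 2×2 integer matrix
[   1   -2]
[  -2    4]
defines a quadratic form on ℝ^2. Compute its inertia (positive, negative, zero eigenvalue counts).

Answer: (1, 0, 1)

Derivation:
step 0: pivot 1 → sign +
step 1: row/col 1 already zero → sign 0
signature = (1, 0, 1)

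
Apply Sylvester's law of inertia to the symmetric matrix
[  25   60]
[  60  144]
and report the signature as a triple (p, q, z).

step 0: pivot 25 → sign +
step 1: row/col 1 already zero → sign 0
signature = (1, 0, 1)

Answer: (1, 0, 1)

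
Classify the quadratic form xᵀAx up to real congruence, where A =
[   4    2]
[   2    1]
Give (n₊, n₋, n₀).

Answer: (1, 0, 1)

Derivation:
step 0: pivot 4 → sign +
step 1: row/col 1 already zero → sign 0
signature = (1, 0, 1)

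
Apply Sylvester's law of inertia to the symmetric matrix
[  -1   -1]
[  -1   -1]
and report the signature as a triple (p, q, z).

step 0: pivot -1 → sign −
step 1: row/col 1 already zero → sign 0
signature = (0, 1, 1)

Answer: (0, 1, 1)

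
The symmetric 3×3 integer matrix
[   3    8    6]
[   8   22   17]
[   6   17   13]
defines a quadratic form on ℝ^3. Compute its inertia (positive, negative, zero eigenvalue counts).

step 0: pivot 3 → sign +
step 1: pivot 2/3 → sign +
step 2: pivot -1/2 → sign −
signature = (2, 1, 0)

Answer: (2, 1, 0)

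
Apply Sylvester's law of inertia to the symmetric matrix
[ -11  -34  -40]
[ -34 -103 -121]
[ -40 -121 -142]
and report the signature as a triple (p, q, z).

step 0: pivot -11 → sign −
step 1: pivot 23/11 → sign +
step 2: pivot 3/23 → sign +
signature = (2, 1, 0)

Answer: (2, 1, 0)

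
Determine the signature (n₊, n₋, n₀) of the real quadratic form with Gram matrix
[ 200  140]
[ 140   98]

step 0: pivot 200 → sign +
step 1: row/col 1 already zero → sign 0
signature = (1, 0, 1)

Answer: (1, 0, 1)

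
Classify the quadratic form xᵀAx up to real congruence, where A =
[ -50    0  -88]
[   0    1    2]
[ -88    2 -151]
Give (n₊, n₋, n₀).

step 0: pivot -50 → sign −
step 1: pivot 1 → sign +
step 2: pivot -3/25 → sign −
signature = (1, 2, 0)

Answer: (1, 2, 0)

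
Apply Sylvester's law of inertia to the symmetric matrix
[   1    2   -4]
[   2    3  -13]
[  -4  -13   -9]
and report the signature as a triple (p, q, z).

step 0: pivot 1 → sign +
step 1: pivot -1 → sign −
step 2: row/col 2 already zero → sign 0
signature = (1, 1, 1)

Answer: (1, 1, 1)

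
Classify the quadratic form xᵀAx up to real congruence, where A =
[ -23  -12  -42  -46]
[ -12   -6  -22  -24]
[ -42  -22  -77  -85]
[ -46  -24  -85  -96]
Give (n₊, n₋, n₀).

step 0: pivot -23 → sign −
step 1: pivot 6/23 → sign +
step 2: pivot -1/3 → sign −
step 3: pivot -1 → sign −
signature = (1, 3, 0)

Answer: (1, 3, 0)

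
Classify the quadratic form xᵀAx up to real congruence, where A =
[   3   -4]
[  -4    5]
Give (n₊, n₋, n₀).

Answer: (1, 1, 0)

Derivation:
step 0: pivot 3 → sign +
step 1: pivot -1/3 → sign −
signature = (1, 1, 0)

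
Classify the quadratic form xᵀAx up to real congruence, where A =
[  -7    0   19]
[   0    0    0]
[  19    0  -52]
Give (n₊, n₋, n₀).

step 0: pivot -7 → sign −
step 1: pivot -3/7 → sign −
step 2: row/col 2 already zero → sign 0
signature = (0, 2, 1)

Answer: (0, 2, 1)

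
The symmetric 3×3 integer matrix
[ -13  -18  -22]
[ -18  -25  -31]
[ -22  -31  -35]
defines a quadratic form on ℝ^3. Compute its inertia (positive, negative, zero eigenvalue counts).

Answer: (1, 2, 0)

Derivation:
step 0: pivot -13 → sign −
step 1: pivot -1/13 → sign −
step 2: pivot 6 → sign +
signature = (1, 2, 0)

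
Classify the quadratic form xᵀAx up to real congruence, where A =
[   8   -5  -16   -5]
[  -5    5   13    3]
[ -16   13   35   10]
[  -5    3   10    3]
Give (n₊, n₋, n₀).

Answer: (2, 2, 0)

Derivation:
step 0: pivot 8 → sign +
step 1: pivot 15/8 → sign +
step 2: pivot -9/5 → sign −
step 3: pivot -1/9 → sign −
signature = (2, 2, 0)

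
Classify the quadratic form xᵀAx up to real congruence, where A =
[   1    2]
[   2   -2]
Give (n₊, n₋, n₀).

step 0: pivot 1 → sign +
step 1: pivot -6 → sign −
signature = (1, 1, 0)

Answer: (1, 1, 0)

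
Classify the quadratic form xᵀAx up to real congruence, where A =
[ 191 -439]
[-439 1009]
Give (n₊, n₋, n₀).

step 0: pivot 191 → sign +
step 1: pivot -2/191 → sign −
signature = (1, 1, 0)

Answer: (1, 1, 0)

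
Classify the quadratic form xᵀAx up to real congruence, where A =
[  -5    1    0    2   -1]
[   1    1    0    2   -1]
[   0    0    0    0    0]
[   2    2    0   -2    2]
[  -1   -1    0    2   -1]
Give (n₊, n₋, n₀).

Answer: (2, 2, 1)

Derivation:
step 0: pivot -5 → sign −
step 1: pivot 6/5 → sign +
step 2: pivot -6 → sign −
step 3: pivot 2/3 → sign +
step 4: row/col 4 already zero → sign 0
signature = (2, 2, 1)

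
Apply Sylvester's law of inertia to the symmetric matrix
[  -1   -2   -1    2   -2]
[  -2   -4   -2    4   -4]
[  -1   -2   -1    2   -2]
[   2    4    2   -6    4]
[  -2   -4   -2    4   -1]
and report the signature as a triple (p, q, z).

Answer: (1, 2, 2)

Derivation:
step 0: pivot -1 → sign −
step 1: pivot -2 → sign −
step 2: pivot 3 → sign +
step 3: row/col 3 already zero → sign 0
step 4: row/col 4 already zero → sign 0
signature = (1, 2, 2)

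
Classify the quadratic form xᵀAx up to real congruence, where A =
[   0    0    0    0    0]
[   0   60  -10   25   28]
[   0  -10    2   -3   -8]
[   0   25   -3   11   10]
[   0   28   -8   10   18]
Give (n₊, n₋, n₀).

step 0: pivot 60 → sign +
step 1: pivot 1/3 → sign +
step 2: pivot -7/2 → sign −
step 3: pivot 6/35 → sign +
step 4: row/col 4 already zero → sign 0
signature = (3, 1, 1)

Answer: (3, 1, 1)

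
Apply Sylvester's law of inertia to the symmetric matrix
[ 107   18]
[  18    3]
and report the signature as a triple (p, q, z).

step 0: pivot 107 → sign +
step 1: pivot -3/107 → sign −
signature = (1, 1, 0)

Answer: (1, 1, 0)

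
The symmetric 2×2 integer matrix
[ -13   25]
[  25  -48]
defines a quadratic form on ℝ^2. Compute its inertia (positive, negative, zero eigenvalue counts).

Answer: (1, 1, 0)

Derivation:
step 0: pivot -13 → sign −
step 1: pivot 1/13 → sign +
signature = (1, 1, 0)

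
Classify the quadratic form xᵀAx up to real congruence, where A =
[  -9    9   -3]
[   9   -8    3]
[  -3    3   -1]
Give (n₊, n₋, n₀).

Answer: (1, 1, 1)

Derivation:
step 0: pivot -9 → sign −
step 1: pivot 1 → sign +
step 2: row/col 2 already zero → sign 0
signature = (1, 1, 1)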